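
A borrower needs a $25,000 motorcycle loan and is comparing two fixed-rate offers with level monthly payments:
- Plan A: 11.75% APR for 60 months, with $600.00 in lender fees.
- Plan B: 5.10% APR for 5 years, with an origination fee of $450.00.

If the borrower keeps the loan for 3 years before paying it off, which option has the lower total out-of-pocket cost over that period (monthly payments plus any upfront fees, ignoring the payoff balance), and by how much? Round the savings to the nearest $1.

Plan B by $3,031

Plan A: monthly rate = 11.75%/12 = 0.0097917; payment = 25,000 × 0.0097917 / (1 − (1+0.0097917)^−60) = $552.96.
Plan B: monthly rate = 5.1%/12 = 0.0042500; payment = 25,000 × 0.0042500 / (1 − (1+0.0042500)^−60) = $472.93.
Over 36 months: Plan A costs 36 × $552.96 + $600.00 = $20,506.56; Plan B costs 36 × $472.93 + $450.00 = $17,475.48.
Plan B is cheaper by $20,506.56 − $17,475.48 = $3,031.08.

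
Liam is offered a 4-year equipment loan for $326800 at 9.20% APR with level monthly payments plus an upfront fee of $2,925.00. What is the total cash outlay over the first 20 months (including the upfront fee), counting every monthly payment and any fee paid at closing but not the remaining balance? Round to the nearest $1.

Monthly rate = 9.2%/12 = 0.0076667; payment = 326,800 × 0.0076667 / (1 − (1+0.0076667)^−48) = $8,163.50.
Total outlay = 20 × $8,163.50 + $2,925.00 = $166,195.00.

$166,195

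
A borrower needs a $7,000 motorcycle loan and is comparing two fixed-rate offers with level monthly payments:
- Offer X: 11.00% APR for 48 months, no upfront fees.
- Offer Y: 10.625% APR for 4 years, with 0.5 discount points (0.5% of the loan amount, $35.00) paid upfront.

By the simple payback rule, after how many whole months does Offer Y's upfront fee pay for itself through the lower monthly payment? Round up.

28 months

Offer X: at 11.00% the monthly rate is 0.0091667, so the payment is 7,000 × 0.0091667 / (1 − 1.0091667^−48) = $180.92.
Offer Y: monthly rate = 10.625%/12 = 0.0088542; payment = 7,000 × 0.0088542 / (1 − (1+0.0088542)^−48) = $179.65.
Monthly savings = $180.92 − $179.65 = $1.27.
Break-even = $35.00 / $1.27 = 27.56 → 28 months.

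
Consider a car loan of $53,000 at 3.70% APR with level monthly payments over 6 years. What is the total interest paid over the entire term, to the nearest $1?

At 3.70% the monthly rate is 0.0030833, so the payment is 53,000 × 0.0030833 / (1 − 1.0030833^−72) = $821.97.
Total paid = 72 × $821.97 = $59,181.84; interest = $59,181.84 − $53,000 = $6,181.84.

$6,182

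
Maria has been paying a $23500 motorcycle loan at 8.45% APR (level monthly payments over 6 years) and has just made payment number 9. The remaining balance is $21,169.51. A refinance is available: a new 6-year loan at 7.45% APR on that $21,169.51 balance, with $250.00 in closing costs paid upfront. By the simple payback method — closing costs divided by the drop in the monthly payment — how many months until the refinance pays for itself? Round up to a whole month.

5 months

Current payment = 23,500 × 8.45%/12 / (1 − (1+0.0070417)^−72) = $417.21.
Refinanced payment = 21,169.51 × 0.0062083 / (1 − (1+0.0062083)^−72) = $365.51.
Monthly savings = $417.21 − $365.51 = $51.70.
Break-even = $250.00 / $51.70 = 4.84 → 5 months.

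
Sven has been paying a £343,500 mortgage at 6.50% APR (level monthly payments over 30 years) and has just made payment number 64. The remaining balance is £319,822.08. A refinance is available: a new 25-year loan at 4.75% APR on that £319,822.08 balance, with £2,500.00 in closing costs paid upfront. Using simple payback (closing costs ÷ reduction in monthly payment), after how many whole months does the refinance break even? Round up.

Current payment = 343,500 × 6.5%/12 / (1 − (1+0.0054167)^−360) = £2,171.15.
Refinanced payment = 319,822.08 × 0.0039583 / (1 − (1+0.0039583)^−300) = £1,823.36.
Monthly savings = £2,171.15 − £1,823.36 = £347.79.
Break-even = £2,500.00 / £347.79 = 7.19 → 8 months.

8 months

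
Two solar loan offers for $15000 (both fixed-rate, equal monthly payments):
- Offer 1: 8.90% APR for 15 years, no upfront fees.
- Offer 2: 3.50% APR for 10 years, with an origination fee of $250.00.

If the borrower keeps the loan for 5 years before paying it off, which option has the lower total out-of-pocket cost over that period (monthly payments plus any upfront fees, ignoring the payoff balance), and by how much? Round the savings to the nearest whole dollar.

Offer 1 by $75

Offer 1: at 8.90% the monthly rate is 0.0074167, so the payment is 15,000 × 0.0074167 / (1 − 1.0074167^−180) = $151.25.
Offer 2: at 3.50% the monthly rate is 0.0029167, so the payment is 15,000 × 0.0029167 / (1 − 1.0029167^−120) = $148.33.
Over 60 months: Offer 1 costs 60 × $151.25 = $9,075.00; Offer 2 costs 60 × $148.33 + $250.00 = $9,149.80.
Offer 1 is cheaper by $9,149.80 − $9,075.00 = $74.80.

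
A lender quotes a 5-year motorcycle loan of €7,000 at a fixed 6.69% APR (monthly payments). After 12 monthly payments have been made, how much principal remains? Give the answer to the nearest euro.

With monthly rate i = 6.69%/12 = 0.0055750, the balance after k of n payments is P · [(1+i)^n − (1+i)^k] / [(1+i)^n − 1].
(1+0.0055750)^60 = 1.39594420 and (1+0.0055750)^12 = 1.06898992, so the balance is 7,000 × (1.39594420 − 1.06898992) / (1.39594420 − 1) = €5,780.31.

€5,780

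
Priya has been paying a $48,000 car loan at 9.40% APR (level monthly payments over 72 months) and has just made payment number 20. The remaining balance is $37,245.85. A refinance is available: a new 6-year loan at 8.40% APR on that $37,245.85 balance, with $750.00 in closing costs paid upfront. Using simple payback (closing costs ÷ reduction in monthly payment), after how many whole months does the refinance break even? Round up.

4 months

Current payment = 48,000 × 9.4%/12 / (1 − (1+0.0078333)^−72) = $874.79.
Refinanced payment = 37,245.85 × 0.0070000 / (1 − (1+0.0070000)^−72) = $660.34.
Monthly savings = $874.79 − $660.34 = $214.45.
Break-even = $750.00 / $214.45 = 3.50 → 4 months.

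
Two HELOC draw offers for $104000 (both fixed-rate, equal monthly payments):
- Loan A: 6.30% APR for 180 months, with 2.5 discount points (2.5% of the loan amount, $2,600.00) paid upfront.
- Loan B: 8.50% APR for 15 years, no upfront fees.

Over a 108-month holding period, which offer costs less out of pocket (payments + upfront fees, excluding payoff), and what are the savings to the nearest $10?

Loan A by $11,390

Loan A: at 6.30% the monthly rate is 0.0052500, so the payment is 104,000 × 0.0052500 / (1 − 1.0052500^−180) = $894.56.
Loan B: at 8.50% the monthly rate is 0.0070833, so the payment is 104,000 × 0.0070833 / (1 − 1.0070833^−180) = $1,024.13.
Over 108 months: Loan A costs 108 × $894.56 + $2,600.00 = $99,212.48; Loan B costs 108 × $1,024.13 = $110,606.04.
Loan A is cheaper by $110,606.04 − $99,212.48 = $11,393.56.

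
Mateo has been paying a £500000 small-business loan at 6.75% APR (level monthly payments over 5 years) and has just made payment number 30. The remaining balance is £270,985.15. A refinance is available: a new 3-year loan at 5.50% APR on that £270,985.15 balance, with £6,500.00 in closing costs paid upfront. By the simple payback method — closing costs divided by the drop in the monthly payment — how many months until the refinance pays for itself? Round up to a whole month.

Current payment = 500,000 × 6.75%/12 / (1 − (1+0.0056250)^−60) = £9,841.73.
Refinanced payment = 270,985.15 × 0.0045833 / (1 − (1+0.0045833)^−36) = £8,182.64.
Monthly savings = £9,841.73 − £8,182.64 = £1,659.09.
Break-even = £6,500.00 / £1,659.09 = 3.92 → 4 months.

4 months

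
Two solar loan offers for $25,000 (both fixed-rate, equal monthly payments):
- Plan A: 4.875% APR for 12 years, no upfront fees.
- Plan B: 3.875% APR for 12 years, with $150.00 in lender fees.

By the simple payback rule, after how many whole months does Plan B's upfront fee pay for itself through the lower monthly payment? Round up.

13 months

Plan A: monthly rate = 4.875%/12 = 0.0040625; payment = 25,000 × 0.0040625 / (1 − (1+0.0040625)^−144) = $229.66.
Plan B: monthly rate = 3.875%/12 = 0.0032292; payment = 25,000 × 0.0032292 / (1 − (1+0.0032292)^−144) = $217.37.
Monthly savings = $229.66 − $217.37 = $12.29.
Break-even = $150.00 / $12.29 = 12.21 → 13 months.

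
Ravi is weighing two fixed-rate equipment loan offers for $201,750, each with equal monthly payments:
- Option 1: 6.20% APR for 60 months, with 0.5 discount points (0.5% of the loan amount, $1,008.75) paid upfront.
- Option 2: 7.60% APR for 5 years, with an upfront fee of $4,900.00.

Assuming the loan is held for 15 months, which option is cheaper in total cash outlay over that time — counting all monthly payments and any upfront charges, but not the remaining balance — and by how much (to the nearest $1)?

Option 1: monthly rate = 6.2%/12 = 0.0051667; payment = 201,750 × 0.0051667 / (1 − (1+0.0051667)^−60) = $3,919.18.
Option 2: monthly rate = 7.6%/12 = 0.0063333; payment = 201,750 × 0.0063333 / (1 − (1+0.0063333)^−60) = $4,052.25.
Over 15 months: Option 1 costs 15 × $3,919.18 + $1,008.75 = $59,796.45; Option 2 costs 15 × $4,052.25 + $4,900.00 = $65,683.75.
Option 1 is cheaper by $65,683.75 − $59,796.45 = $5,887.30.

Option 1 by $5,887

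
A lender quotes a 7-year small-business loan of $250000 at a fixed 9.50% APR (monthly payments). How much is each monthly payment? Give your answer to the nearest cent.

Monthly rate = 9.5%/12 = 0.0079167; payment = 250,000 × 0.0079167 / (1 − (1+0.0079167)^−84) = $4,086.00.

$4,086.00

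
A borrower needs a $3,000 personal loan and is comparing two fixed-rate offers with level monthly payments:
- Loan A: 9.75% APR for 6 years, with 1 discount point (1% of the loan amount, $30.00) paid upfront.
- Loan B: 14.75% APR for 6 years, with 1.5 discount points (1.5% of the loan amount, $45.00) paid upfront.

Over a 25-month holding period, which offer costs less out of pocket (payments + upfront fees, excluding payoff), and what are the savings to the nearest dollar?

Loan A: at 9.75% the monthly rate is 0.0081250, so the payment is 3,000 × 0.0081250 / (1 − 1.0081250^−72) = $55.20.
Loan B: at 14.75% the monthly rate is 0.0122917, so the payment is 3,000 × 0.0122917 / (1 − 1.0122917^−72) = $63.03.
Over 25 months: Loan A costs 25 × $55.20 + $30.00 = $1,410.00; Loan B costs 25 × $63.03 + $45.00 = $1,620.75.
Loan A is cheaper by $1,620.75 − $1,410.00 = $210.75.

Loan A by $211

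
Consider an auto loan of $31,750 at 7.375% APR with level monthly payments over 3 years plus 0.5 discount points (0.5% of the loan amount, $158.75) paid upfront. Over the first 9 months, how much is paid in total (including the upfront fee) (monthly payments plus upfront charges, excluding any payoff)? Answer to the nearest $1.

$9,031

At 7.375% the monthly rate is 0.0061458, so the payment is 31,750 × 0.0061458 / (1 − 1.0061458^−36) = $985.80.
Total outlay = 9 × $985.80 + $158.75 = $9,030.95.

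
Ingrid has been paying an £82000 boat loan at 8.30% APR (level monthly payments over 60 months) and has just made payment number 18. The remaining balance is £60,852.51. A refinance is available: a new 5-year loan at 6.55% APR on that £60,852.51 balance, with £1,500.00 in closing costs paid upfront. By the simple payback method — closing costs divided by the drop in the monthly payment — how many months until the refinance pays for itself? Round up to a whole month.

4 months

Current payment = 82,000 × 8.3%/12 / (1 − (1+0.0069167)^−60) = £1,674.46.
Refinanced payment = 60,852.51 × 0.0054583 / (1 − (1+0.0054583)^−60) = £1,192.07.
Monthly savings = £1,674.46 − £1,192.07 = £482.39.
Break-even = £1,500.00 / £482.39 = 3.11 → 4 months.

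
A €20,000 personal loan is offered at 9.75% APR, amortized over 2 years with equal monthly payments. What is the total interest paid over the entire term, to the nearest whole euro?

€2,094

Monthly rate = 9.75%/12 = 0.0081250; payment = 20,000 × 0.0081250 / (1 − (1+0.0081250)^−24) = €920.59.
Total paid = 24 × €920.59 = €22,094.16; interest = €22,094.16 − €20,000 = €2,094.16.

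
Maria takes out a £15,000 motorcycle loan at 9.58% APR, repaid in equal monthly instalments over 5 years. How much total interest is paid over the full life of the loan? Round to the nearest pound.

£3,937

At 9.58% the monthly rate is 0.0079833, so the payment is 15,000 × 0.0079833 / (1 − 1.0079833^−60) = £315.61.
Total paid = 60 × £315.61 = £18,936.60; interest = £18,936.60 − £15,000 = £3,936.60.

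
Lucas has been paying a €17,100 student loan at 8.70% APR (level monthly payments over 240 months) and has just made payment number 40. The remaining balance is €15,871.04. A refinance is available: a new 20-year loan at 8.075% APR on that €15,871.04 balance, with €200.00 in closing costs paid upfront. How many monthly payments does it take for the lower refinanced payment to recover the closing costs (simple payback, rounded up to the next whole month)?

Current payment = 17,100 × 8.7%/12 / (1 − (1+0.0072500)^−240) = €150.57.
Refinanced payment = 15,871.04 × 0.0067292 / (1 − (1+0.0067292)^−240) = €133.49.
Monthly savings = €150.57 − €133.49 = €17.08.
Break-even = €200.00 / €17.08 = 11.71 → 12 months.

12 months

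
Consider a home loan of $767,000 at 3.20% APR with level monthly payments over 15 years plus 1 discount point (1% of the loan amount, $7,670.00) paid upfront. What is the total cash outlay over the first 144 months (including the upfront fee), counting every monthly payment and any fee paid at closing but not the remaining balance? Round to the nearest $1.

At 3.20% the monthly rate is 0.0026667, so the payment is 767,000 × 0.0026667 / (1 − 1.0026667^−180) = $5,370.85.
Total outlay = 144 × $5,370.85 + $7,670.00 = $781,072.40.

$781,072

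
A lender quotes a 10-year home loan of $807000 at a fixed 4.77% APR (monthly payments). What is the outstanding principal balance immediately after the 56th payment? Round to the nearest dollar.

$477,734

With monthly rate i = 4.77%/12 = 0.0039750, the balance after k of n payments is P · [(1+i)^n − (1+i)^k] / [(1+i)^n − 1].
(1+0.0039750)^120 = 1.60971069 and (1+0.0039750)^56 = 1.24876961, so the balance is 807,000 × (1.60971069 − 1.24876961) / (1.60971069 − 1) = $477,733.88.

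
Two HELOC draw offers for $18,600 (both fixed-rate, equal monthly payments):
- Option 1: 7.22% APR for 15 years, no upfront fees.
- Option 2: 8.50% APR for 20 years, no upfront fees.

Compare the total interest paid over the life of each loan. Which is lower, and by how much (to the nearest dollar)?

Option 1: at 7.22% the monthly rate is 0.0060167, so the payment is 18,600 × 0.0060167 / (1 − 1.0060167^−180) = $169.48.
Total interest on Option 1 = 180 × $169.48 − $18,600 = $11,906.40.
Option 2: at 8.50% the monthly rate is 0.0070833, so the payment is 18,600 × 0.0070833 / (1 − 1.0070833^−240) = $161.42.
Total interest on Option 2 = 240 × $161.42 − $18,600 = $20,140.80.
Option 1 is lower by $8,234.40.

Option 1 by $8,234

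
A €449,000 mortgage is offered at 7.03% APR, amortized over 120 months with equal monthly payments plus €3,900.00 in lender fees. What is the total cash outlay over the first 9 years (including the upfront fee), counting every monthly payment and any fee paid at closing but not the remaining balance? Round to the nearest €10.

At 7.03% the monthly rate is 0.0058583, so the payment is 449,000 × 0.0058583 / (1 − 1.0058583^−120) = €5,220.22.
Total outlay = 108 × €5,220.22 + €3,900.00 = €567,683.76.

€567,680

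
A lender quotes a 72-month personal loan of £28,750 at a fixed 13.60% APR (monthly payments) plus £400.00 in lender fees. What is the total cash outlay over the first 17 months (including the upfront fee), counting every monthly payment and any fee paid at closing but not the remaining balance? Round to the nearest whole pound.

Monthly rate = 13.6%/12 = 0.0113333; payment = 28,750 × 0.0113333 / (1 − (1+0.0113333)^−72) = £586.27.
Total outlay = 17 × £586.27 + £400.00 = £10,366.59.

£10,367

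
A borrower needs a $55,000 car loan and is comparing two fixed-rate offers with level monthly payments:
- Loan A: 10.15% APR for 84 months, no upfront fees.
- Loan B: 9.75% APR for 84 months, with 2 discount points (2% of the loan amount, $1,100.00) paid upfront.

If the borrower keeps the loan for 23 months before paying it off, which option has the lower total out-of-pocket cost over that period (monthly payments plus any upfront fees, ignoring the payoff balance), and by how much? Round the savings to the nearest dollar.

Loan A by $839

Loan A: at 10.15% the monthly rate is 0.0084583, so the payment is 55,000 × 0.0084583 / (1 − 1.0084583^−84) = $917.33.
Loan B: at 9.75% the monthly rate is 0.0081250, so the payment is 55,000 × 0.0081250 / (1 − 1.0081250^−84) = $905.98.
Over 23 months: Loan A costs 23 × $917.33 = $21,098.59; Loan B costs 23 × $905.98 + $1,100.00 = $21,937.54.
Loan A is cheaper by $21,937.54 − $21,098.59 = $838.95.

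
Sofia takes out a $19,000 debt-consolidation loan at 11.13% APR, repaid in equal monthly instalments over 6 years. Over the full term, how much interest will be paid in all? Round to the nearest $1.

Monthly rate = 11.13%/12 = 0.0092750; payment = 19,000 × 0.0092750 / (1 − (1+0.0092750)^−72) = $362.91.
Total paid = 72 × $362.91 = $26,129.52; interest = $26,129.52 − $19,000 = $7,129.52.

$7,130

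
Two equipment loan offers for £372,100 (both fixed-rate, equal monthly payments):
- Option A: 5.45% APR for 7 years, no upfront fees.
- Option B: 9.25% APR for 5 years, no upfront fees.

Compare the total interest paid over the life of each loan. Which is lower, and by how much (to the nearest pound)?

Option A: monthly rate = 5.45%/12 = 0.0045417; payment = 372,100 × 0.0045417 / (1 − (1+0.0045417)^−84) = £5,338.27.
Total interest on Option A = 84 × £5,338.27 − £372,100 = £76,314.68.
Option B: at 9.25% the monthly rate is 0.0077083, so the payment is 372,100 × 0.0077083 / (1 − 1.0077083^−60) = £7,769.41.
Total interest on Option B = 60 × £7,769.41 − £372,100 = £94,064.60.
Option A is lower by £17,749.92.

Option A by £17,750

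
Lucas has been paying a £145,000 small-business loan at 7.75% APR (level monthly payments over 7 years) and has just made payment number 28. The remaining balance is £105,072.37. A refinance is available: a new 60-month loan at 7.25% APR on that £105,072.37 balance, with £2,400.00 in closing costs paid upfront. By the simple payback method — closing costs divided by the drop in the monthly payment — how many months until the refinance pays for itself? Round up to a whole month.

17 months

Current payment = 145,000 × 7.75%/12 / (1 − (1+0.0064583)^−84) = £2,241.98.
Refinanced payment = 105,072.37 × 0.0060417 / (1 − (1+0.0060417)^−60) = £2,092.97.
Monthly savings = £2,241.98 − £2,092.97 = £149.01.
Break-even = £2,400.00 / £149.01 = 16.11 → 17 months.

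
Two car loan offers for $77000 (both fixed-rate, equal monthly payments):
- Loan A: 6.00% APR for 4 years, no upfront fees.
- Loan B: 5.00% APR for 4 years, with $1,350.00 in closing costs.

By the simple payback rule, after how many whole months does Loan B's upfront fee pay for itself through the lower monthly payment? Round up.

39 months

Loan A: at 6.00% the monthly rate is 0.0050000, so the payment is 77,000 × 0.0050000 / (1 − 1.0050000^−48) = $1,808.35.
Loan B: at 5.00% the monthly rate is 0.0041667, so the payment is 77,000 × 0.0041667 / (1 − 1.0041667^−48) = $1,773.26.
Monthly savings = $1,808.35 − $1,773.26 = $35.09.
Break-even = $1,350.00 / $35.09 = 38.47 → 39 months.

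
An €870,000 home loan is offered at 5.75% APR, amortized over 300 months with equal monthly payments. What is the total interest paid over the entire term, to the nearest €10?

Monthly rate = 5.75%/12 = 0.0047917; payment = 870,000 × 0.0047917 / (1 − (1+0.0047917)^−300) = €5,473.23.
Total paid = 300 × €5,473.23 = €1,641,969.00; interest = €1,641,969.00 − €870,000 = €771,969.00.

€771,970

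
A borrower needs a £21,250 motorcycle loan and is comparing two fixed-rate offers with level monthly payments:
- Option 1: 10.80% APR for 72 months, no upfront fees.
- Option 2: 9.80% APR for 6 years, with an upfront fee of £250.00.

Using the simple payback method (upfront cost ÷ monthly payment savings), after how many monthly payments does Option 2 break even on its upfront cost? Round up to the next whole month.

24 months

Option 1: monthly rate = 10.8%/12 = 0.0090000; payment = 21,250 × 0.0090000 / (1 − (1+0.0090000)^−72) = £402.30.
Option 2: at 9.80% the monthly rate is 0.0081667, so the payment is 21,250 × 0.0081667 / (1 − 1.0081667^−72) = £391.53.
Monthly savings = £402.30 − £391.53 = £10.77.
Break-even = £250.00 / £10.77 = 23.21 → 24 months.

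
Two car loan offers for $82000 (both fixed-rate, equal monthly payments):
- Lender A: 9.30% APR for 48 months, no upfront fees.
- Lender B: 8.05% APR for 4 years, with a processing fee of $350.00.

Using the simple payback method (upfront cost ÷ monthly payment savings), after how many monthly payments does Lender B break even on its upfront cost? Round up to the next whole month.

Lender A: at 9.30% the monthly rate is 0.0077500, so the payment is 82,000 × 0.0077500 / (1 − 1.0077500^−48) = $2,052.27.
Lender B: monthly rate = 8.05%/12 = 0.0067083; payment = 82,000 × 0.0067083 / (1 − (1+0.0067083)^−48) = $2,003.78.
Monthly savings = $2,052.27 − $2,003.78 = $48.49.
Break-even = $350.00 / $48.49 = 7.22 → 8 months.

8 months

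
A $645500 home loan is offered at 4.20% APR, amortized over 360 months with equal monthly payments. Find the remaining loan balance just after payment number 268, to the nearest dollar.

$247,924

With monthly rate i = 4.2%/12 = 0.0035000, the balance after k of n payments is P · [(1+i)^n − (1+i)^k] / [(1+i)^n − 1].
(1+0.0035000)^360 = 3.51767455 and (1+0.0035000)^268 = 2.55068594, so the balance is 645,500 × (3.51767455 − 2.55068594) / (3.51767455 − 1) = $247,923.68.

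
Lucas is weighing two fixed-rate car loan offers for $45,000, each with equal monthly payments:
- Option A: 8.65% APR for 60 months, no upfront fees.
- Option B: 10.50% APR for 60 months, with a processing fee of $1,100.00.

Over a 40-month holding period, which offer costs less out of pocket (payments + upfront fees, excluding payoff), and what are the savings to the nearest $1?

Option A by $2,729

Option A: monthly rate = 8.65%/12 = 0.0072083; payment = 45,000 × 0.0072083 / (1 − (1+0.0072083)^−60) = $926.50.
Option B: monthly rate = 10.5%/12 = 0.0087500; payment = 45,000 × 0.0087500 / (1 − (1+0.0087500)^−60) = $967.23.
Over 40 months: Option A costs 40 × $926.50 = $37,060.00; Option B costs 40 × $967.23 + $1,100.00 = $39,789.20.
Option A is cheaper by $39,789.20 − $37,060.00 = $2,729.20.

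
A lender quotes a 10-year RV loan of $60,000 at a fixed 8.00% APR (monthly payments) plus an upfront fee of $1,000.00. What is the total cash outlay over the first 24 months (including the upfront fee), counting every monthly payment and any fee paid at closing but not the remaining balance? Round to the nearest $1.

Monthly rate = 8%/12 = 0.0066667; payment = 60,000 × 0.0066667 / (1 − (1+0.0066667)^−120) = $727.97.
Total outlay = 24 × $727.97 + $1,000.00 = $18,471.28.

$18,471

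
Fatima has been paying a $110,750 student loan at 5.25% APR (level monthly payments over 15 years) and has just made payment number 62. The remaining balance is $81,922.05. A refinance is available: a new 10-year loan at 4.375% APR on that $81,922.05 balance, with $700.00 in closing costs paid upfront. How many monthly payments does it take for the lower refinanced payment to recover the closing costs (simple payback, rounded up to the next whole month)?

Current payment = 110,750 × 5.25%/12 / (1 − (1+0.0043750)^−180) = $890.29.
Refinanced payment = 81,922.05 × 0.0036458 / (1 − (1+0.0036458)^−120) = $844.10.
Monthly savings = $890.29 − $844.10 = $46.19.
Break-even = $700.00 / $46.19 = 15.15 → 16 months.

16 months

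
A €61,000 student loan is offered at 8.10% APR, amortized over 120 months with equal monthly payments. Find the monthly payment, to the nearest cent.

€743.33

At 8.10% the monthly rate is 0.0067500, so the payment is 61,000 × 0.0067500 / (1 − 1.0067500^−120) = €743.33.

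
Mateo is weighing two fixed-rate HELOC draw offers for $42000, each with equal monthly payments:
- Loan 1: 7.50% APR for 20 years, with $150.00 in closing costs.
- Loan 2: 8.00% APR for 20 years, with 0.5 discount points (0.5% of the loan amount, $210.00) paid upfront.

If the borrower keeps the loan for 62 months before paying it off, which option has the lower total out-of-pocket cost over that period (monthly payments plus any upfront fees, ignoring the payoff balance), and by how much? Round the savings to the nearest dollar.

Loan 1: monthly rate = 7.5%/12 = 0.0062500; payment = 42,000 × 0.0062500 / (1 − (1+0.0062500)^−240) = $338.35.
Loan 2: at 8.00% the monthly rate is 0.0066667, so the payment is 42,000 × 0.0066667 / (1 − 1.0066667^−240) = $351.30.
Over 62 months: Loan 1 costs 62 × $338.35 + $150.00 = $21,127.70; Loan 2 costs 62 × $351.30 + $210.00 = $21,990.60.
Loan 1 is cheaper by $21,990.60 − $21,127.70 = $862.90.

Loan 1 by $863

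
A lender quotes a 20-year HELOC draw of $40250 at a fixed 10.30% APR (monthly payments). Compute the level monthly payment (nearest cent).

$396.46

Monthly rate = 10.3%/12 = 0.0085833; payment = 40,250 × 0.0085833 / (1 − (1+0.0085833)^−240) = $396.46.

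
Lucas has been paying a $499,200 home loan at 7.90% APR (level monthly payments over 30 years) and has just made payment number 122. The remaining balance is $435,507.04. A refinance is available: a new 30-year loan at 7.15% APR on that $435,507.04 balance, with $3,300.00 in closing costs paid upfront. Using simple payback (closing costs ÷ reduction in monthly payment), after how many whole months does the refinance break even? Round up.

Current payment = 499,200 × 7.9%/12 / (1 − (1+0.0065833)^−360) = $3,628.21.
Refinanced payment = 435,507.04 × 0.0059583 / (1 − (1+0.0059583)^−360) = $2,941.44.
Monthly savings = $3,628.21 − $2,941.44 = $686.77.
Break-even = $3,300.00 / $686.77 = 4.81 → 5 months.

5 months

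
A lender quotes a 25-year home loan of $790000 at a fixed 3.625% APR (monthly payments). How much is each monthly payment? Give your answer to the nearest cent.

At 3.625% the monthly rate is 0.0030208, so the payment is 790,000 × 0.0030208 / (1 − 1.0030208^−300) = $4,008.08.

$4,008.08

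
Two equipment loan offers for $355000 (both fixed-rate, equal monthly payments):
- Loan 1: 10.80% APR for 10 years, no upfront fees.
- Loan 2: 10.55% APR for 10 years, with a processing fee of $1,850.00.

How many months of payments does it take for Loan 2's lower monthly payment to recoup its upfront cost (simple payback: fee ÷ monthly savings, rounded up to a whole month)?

Loan 1: monthly rate = 10.8%/12 = 0.0090000; payment = 355,000 × 0.0090000 / (1 − (1+0.0090000)^−120) = $4,850.02.
Loan 2: at 10.55% the monthly rate is 0.0087917, so the payment is 355,000 × 0.0087917 / (1 − 1.0087917^−120) = $4,800.14.
Monthly savings = $4,850.02 − $4,800.14 = $49.88.
Break-even = $1,850.00 / $49.88 = 37.09 → 38 months.

38 months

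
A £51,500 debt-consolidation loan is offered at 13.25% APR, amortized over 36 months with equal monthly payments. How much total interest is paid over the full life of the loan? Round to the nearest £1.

£11,192

At 13.25% the monthly rate is 0.0110417, so the payment is 51,500 × 0.0110417 / (1 − 1.0110417^−36) = £1,741.45.
Total paid = 36 × £1,741.45 = £62,692.20; interest = £62,692.20 − £51,500 = £11,192.20.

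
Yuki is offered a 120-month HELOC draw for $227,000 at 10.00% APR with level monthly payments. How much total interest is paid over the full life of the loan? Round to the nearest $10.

At 10.00% the monthly rate is 0.0083333, so the payment is 227,000 × 0.0083333 / (1 − 1.0083333^−120) = $2,999.82.
Total paid = 120 × $2,999.82 = $359,978.40; interest = $359,978.40 − $227,000 = $132,978.40.

$132,980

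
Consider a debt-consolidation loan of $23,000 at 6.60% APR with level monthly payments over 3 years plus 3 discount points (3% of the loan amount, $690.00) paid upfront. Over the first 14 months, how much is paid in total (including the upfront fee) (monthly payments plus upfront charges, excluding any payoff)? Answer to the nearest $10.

Monthly rate = 6.6%/12 = 0.0055000; payment = 23,000 × 0.0055000 / (1 − (1+0.0055000)^−36) = $705.97.
Total outlay = 14 × $705.97 + $690.00 = $10,573.58.

$10,570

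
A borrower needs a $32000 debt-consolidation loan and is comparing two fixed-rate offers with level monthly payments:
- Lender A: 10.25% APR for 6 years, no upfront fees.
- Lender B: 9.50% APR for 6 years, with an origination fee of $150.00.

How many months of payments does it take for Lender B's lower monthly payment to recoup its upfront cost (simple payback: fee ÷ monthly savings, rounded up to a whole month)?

Lender A: monthly rate = 10.25%/12 = 0.0085417; payment = 32,000 × 0.0085417 / (1 − (1+0.0085417)^−72) = $596.87.
Lender B: at 9.50% the monthly rate is 0.0079167, so the payment is 32,000 × 0.0079167 / (1 − 1.0079167^−72) = $584.79.
Monthly savings = $596.87 − $584.79 = $12.08.
Break-even = $150.00 / $12.08 = 12.42 → 13 months.

13 months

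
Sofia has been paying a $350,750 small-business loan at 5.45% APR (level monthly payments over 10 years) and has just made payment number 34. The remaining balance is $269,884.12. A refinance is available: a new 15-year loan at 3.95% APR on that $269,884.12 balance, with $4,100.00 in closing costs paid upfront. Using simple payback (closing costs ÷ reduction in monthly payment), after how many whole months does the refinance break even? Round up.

Current payment = 350,750 × 5.45%/12 / (1 − (1+0.0045417)^−120) = $3,797.88.
Refinanced payment = 269,884.12 × 0.0032917 / (1 − (1+0.0032917)^−180) = $1,989.54.
Monthly savings = $3,797.88 − $1,989.54 = $1,808.34.
Break-even = $4,100.00 / $1,808.34 = 2.27 → 3 months.

3 months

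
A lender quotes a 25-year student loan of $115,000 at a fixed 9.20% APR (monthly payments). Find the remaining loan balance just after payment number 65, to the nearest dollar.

$106,681

With monthly rate i = 9.2%/12 = 0.0076667, the balance after k of n payments is P · [(1+i)^n − (1+i)^k] / [(1+i)^n − 1].
(1+0.0076667)^300 = 9.88707293 and (1+0.0076667)^65 = 1.64285037, so the balance is 115,000 × (9.88707293 − 1.64285037) / (9.88707293 − 1) = $106,681.42.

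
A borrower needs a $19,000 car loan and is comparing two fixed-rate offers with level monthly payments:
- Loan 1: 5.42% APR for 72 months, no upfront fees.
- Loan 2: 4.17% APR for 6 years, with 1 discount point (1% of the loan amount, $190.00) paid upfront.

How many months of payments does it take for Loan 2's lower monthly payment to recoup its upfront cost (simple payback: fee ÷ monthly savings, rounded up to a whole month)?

Loan 1: at 5.42% the monthly rate is 0.0045167, so the payment is 19,000 × 0.0045167 / (1 − 1.0045167^−72) = $309.71.
Loan 2: at 4.17% the monthly rate is 0.0034750, so the payment is 19,000 × 0.0034750 / (1 − 1.0034750^−72) = $298.73.
Monthly savings = $309.71 − $298.73 = $10.98.
Break-even = $190.00 / $10.98 = 17.30 → 18 months.

18 months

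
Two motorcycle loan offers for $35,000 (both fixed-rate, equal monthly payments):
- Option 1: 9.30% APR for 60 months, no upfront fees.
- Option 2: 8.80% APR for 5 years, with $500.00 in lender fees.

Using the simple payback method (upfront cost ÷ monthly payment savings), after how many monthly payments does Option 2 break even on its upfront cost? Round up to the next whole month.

59 months

Option 1: at 9.30% the monthly rate is 0.0077500, so the payment is 35,000 × 0.0077500 / (1 − 1.0077500^−60) = $731.65.
Option 2: at 8.80% the monthly rate is 0.0073333, so the payment is 35,000 × 0.0073333 / (1 − 1.0073333^−60) = $723.15.
Monthly savings = $731.65 − $723.15 = $8.50.
Break-even = $500.00 / $8.50 = 58.82 → 59 months.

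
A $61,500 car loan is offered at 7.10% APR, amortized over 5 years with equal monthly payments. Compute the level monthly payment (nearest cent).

$1,220.68

At 7.10% the monthly rate is 0.0059167, so the payment is 61,500 × 0.0059167 / (1 − 1.0059167^−60) = $1,220.68.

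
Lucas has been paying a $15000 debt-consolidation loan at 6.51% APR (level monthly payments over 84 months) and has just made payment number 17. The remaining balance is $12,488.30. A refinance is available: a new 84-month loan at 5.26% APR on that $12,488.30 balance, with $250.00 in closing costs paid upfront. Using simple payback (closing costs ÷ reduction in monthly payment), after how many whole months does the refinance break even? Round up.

Current payment = 15,000 × 6.51%/12 / (1 − (1+0.0054250)^−84) = $222.81.
Refinanced payment = 12,488.30 × 0.0043833 / (1 − (1+0.0043833)^−84) = $178.04.
Monthly savings = $222.81 − $178.04 = $44.77.
Break-even = $250.00 / $44.77 = 5.58 → 6 months.

6 months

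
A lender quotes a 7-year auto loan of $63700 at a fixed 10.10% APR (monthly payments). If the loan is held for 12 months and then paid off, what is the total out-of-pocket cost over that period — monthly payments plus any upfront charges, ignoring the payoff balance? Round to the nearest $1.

At 10.10% the monthly rate is 0.0084167, so the payment is 63,700 × 0.0084167 / (1 − 1.0084167^−84) = $1,060.79.
Total outlay = 12 × $1,060.79 = $12,729.48.

$12,729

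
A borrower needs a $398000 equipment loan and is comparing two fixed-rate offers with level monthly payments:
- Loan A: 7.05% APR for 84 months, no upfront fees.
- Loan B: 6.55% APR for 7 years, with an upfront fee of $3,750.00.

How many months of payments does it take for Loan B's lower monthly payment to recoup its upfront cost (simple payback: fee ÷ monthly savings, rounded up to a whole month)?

Loan A: monthly rate = 7.05%/12 = 0.0058750; payment = 398,000 × 0.0058750 / (1 − (1+0.0058750)^−84) = $6,016.62.
Loan B: at 6.55% the monthly rate is 0.0054583, so the payment is 398,000 × 0.0054583 / (1 − 1.0054583^−84) = $5,919.71.
Monthly savings = $6,016.62 − $5,919.71 = $96.91.
Break-even = $3,750.00 / $96.91 = 38.70 → 39 months.

39 months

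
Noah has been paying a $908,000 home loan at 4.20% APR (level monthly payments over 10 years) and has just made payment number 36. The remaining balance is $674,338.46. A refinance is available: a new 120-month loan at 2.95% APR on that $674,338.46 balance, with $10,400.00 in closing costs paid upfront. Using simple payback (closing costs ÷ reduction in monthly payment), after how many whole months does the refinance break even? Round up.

Current payment = 908,000 × 4.2%/12 / (1 − (1+0.0035000)^−120) = $9,279.61.
Refinanced payment = 674,338.46 × 0.0024583 / (1 − (1+0.0024583)^−120) = $6,495.91.
Monthly savings = $9,279.61 − $6,495.91 = $2,783.70.
Break-even = $10,400.00 / $2,783.70 = 3.74 → 4 months.

4 months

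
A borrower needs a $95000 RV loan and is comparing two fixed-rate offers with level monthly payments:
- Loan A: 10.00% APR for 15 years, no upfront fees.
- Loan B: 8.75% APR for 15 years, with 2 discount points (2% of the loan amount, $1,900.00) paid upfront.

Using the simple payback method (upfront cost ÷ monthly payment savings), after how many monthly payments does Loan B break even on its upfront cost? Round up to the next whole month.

27 months

Loan A: monthly rate = 10%/12 = 0.0083333; payment = 95,000 × 0.0083333 / (1 − (1+0.0083333)^−180) = $1,020.87.
Loan B: at 8.75% the monthly rate is 0.0072917, so the payment is 95,000 × 0.0072917 / (1 − 1.0072917^−180) = $949.48.
Monthly savings = $1,020.87 − $949.48 = $71.39.
Break-even = $1,900.00 / $71.39 = 26.61 → 27 months.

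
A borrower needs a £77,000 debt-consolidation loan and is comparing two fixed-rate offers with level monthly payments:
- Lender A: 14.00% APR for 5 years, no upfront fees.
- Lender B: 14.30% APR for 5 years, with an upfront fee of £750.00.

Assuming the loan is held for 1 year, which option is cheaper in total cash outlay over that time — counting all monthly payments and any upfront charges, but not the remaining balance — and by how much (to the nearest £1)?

Lender A: monthly rate = 14%/12 = 0.0116667; payment = 77,000 × 0.0116667 / (1 − (1+0.0116667)^−60) = £1,791.66.
Lender B: at 14.30% the monthly rate is 0.0119167, so the payment is 77,000 × 0.0119167 / (1 − 1.0119167^−60) = £1,803.65.
Over 12 months: Lender A costs 12 × £1,791.66 = £21,499.92; Lender B costs 12 × £1,803.65 + £750.00 = £22,393.80.
Lender A is cheaper by £22,393.80 − £21,499.92 = £893.88.

Lender A by £894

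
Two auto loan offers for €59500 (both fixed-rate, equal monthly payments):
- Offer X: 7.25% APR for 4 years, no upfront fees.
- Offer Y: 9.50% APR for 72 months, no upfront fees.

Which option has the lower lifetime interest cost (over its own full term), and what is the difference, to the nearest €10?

Offer X by €9,570

Offer X: monthly rate = 7.25%/12 = 0.0060417; payment = 59,500 × 0.0060417 / (1 − (1+0.0060417)^−48) = €1,431.71.
Total interest on Offer X = 48 × €1,431.71 − €59,500 = €9,222.08.
Offer Y: monthly rate = 9.5%/12 = 0.0079167; payment = 59,500 × 0.0079167 / (1 − (1+0.0079167)^−72) = €1,087.34.
Total interest on Offer Y = 72 × €1,087.34 − €59,500 = €18,788.48.
Offer X is lower by €9,566.40.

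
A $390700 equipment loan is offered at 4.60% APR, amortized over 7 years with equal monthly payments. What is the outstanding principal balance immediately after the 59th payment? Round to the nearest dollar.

$129,664

With monthly rate i = 4.6%/12 = 0.0038333, the balance after k of n payments is P · [(1+i)^n − (1+i)^k] / [(1+i)^n − 1].
(1+0.0038333)^84 = 1.37903559 and (1+0.0038333)^59 = 1.25324262, so the balance is 390,700 × (1.37903559 − 1.25324262) / (1.37903559 − 1) = $129,664.12.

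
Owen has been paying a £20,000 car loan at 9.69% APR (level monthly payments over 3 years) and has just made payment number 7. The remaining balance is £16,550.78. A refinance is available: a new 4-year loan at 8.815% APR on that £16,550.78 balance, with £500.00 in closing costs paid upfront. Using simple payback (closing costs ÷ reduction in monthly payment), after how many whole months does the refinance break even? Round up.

Current payment = 20,000 × 9.69%/12 / (1 − (1+0.0080750)^−36) = £642.44.
Refinanced payment = 16,550.78 × 0.0073458 / (1 − (1+0.0073458)^−48) = £410.41.
Monthly savings = £642.44 − £410.41 = £232.03.
Break-even = £500.00 / £232.03 = 2.15 → 3 months.

3 months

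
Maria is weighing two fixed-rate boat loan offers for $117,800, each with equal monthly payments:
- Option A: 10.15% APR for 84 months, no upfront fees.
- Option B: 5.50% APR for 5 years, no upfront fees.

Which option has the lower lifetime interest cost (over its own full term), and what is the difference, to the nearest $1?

Option B by $30,033

Option A: monthly rate = 10.15%/12 = 0.0084583; payment = 117,800 × 0.0084583 / (1 − (1+0.0084583)^−84) = $1,964.76.
Total interest on Option A = 84 × $1,964.76 − $117,800 = $47,239.84.
Option B: monthly rate = 5.5%/12 = 0.0045833; payment = 117,800 × 0.0045833 / (1 − (1+0.0045833)^−60) = $2,250.12.
Total interest on Option B = 60 × $2,250.12 − $117,800 = $17,207.20.
Option B is lower by $30,032.64.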